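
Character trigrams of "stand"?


Word: "stand" (length 5)
Number of trigrams = 5 - 3 + 1 = 3
  Position 0: "sta"
  Position 1: "tan"
  Position 2: "and"
Trigrams = "sta", "tan", "and"


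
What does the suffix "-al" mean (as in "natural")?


Suffix: -al
As in: natural -> nature + -al, with a spelling change
Meaning = relating to


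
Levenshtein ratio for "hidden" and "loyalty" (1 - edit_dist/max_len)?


Word 1: "hidden" (length 6)
Word 2: "loyalty" (length 7)
One optimal edit sequence:
  1. insert 'l'  (+1)
  2. substitute 'h' -> 'o'  (+1)
  3. substitute 'i' -> 'y'  (+1)
  4. substitute 'd' -> 'a'  (+1)
  5. substitute 'd' -> 'l'  (+1)
  6. substitute 'e' -> 't'  (+1)
  7. substitute 'n' -> 'y'  (+1)
Edit distance = 7
Max length = max(6, 7) = 7
Similarity = 1 - 7/7
= 0.0000


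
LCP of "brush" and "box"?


Word 1: "brush"
Word 2: "box"
Comparing from start:
  Pos 0: 'b' == 'b'
  Pos 1: 'r' != 'o' (stop)
LCP = "b" (length 1)


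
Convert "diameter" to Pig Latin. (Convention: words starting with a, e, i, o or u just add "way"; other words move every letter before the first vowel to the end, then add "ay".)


Word: "diameter"
Starts with consonant(s) → move to end, add 'ay'
Consonant cluster: "d"
Pig Latin = "iameterday"


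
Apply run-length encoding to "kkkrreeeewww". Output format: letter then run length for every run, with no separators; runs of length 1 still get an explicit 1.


String: "kkkrreeeewww"
Scanning for consecutive runs:
  'k' x 3
  'r' x 2
  'e' x 4
  'w' x 3
RLE = "k3r2e4w3"


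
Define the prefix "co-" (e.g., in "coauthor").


Prefix: co-
As in: coauthor -> co- + author
Meaning = together


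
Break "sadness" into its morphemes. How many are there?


Word: "sadness"
Morphemes: sad + -ness
Each morpheme carries meaning
= 2 morphemes


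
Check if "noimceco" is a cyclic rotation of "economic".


Word: "economic", Candidate: "noimceco"
Method: check if candidate is substring of word+word
"economiceconomic" contains "noimceco"? No
Is rotation = No


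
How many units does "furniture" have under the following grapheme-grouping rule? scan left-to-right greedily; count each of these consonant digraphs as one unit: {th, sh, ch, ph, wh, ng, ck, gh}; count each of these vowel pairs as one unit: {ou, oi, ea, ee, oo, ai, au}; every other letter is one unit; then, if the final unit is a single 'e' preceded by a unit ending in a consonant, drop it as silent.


Word: "furniture" (9 letters)
Left-to-right scan:
  1. 'f' (letter)
  2. 'u' (letter)
  3. 'r' (letter)
  4. 'n' (letter)
  5. 'i' (letter)
  6. 't' (letter)
  7. 'u' (letter)
  8. 'r' (letter)
  9. 'e' (letter)
Units from scan: 9
Final unit is 'e' after a consonant -> drop as silent (-1)
Sound units = 8 units


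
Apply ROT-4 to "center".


Word: "center"
Shift: 4
Each letter → (letter + shift) mod 26:
  'c' (2) + 4 = 6 → 'g'
  'e' (4) + 4 = 8 → 'i'
  'n' (13) + 4 = 17 → 'r'
  't' (19) + 4 = 23 → 'x'
  'e' (4) + 4 = 8 → 'i'
  'r' (17) + 4 = 21 → 'v'
Result = "girxiv"


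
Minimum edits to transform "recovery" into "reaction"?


Word 1: "recovery" (length 8)
Word 2: "reaction" (length 8)
One optimal edit sequence (insert/delete/substitute each cost 1):
  1. keep 'r'
  2. keep 'e'
  3. substitute 'c' -> 'a'  (+1)
  4. substitute 'o' -> 'c'  (+1)
  5. substitute 'v' -> 't'  (+1)
  6. substitute 'e' -> 'i'  (+1)
  7. substitute 'r' -> 'o'  (+1)
  8. substitute 'y' -> 'n'  (+1)
Total edit operations: 6
Edit distance = 6


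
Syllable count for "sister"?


Word: "sister"
Syllable breakdown: sis | ter
Counting: 2 parts
= 2 syllables


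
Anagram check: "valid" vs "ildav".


Word 1: "valid" → sorted: adilv
Word 2: "ildav" → sorted: adilv
Same letters? adilv == adilv
Anagram = Yes


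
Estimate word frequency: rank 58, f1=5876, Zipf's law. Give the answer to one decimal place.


Zipf's law: f(r) = f(1) / r
f(1) = 5876
f(58) = 5876 / 58
= 101.3 occurrences


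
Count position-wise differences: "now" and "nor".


Comparing character by character (same length = 3):
  Pos 0: 'n' vs 'n' =
  Pos 1: 'o' vs 'o' =
  Pos 2: 'w' vs 'r' !=
Hamming distance = 1


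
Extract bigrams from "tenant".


Word: "tenant" (length 6)
Number of bigrams = 6 - 2 + 1 = 5
  Position 0: "te"
  Position 1: "en"
  Position 2: "na"
  Position 3: "an"
  Position 4: "nt"
Bigrams = "te", "en", "na", "an", "nt"


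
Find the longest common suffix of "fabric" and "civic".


Word 1: "fabric"
Word 2: "civic"
Comparing from end:
  Pos -1: 'c' == 'c'
  Pos -2: 'i' == 'i'
  Pos -3: 'r' != 'v' (stop)
LCS = "ic" (length 2)


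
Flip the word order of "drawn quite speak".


Original: "drawn quite speak"
Words (1..n): drawn | quite | speak
Reversed (n..1): speak | quite | drawn
Result = "speak quite drawn"


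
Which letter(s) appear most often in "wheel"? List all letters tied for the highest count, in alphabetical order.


Word: "wheel"
Letter counts:
  'e': 2
  'h': 1
  'l': 1
  'w': 1
Maximum count = 2
Most frequent = 'e' (2 times each)


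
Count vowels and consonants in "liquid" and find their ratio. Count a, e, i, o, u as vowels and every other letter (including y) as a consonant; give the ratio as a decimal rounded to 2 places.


Word: "liquid"
Vowels (a,e,i,o,u): 3
Consonants: 3
Ratio = 3/3
= 1.00


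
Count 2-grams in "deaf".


Word: "deaf" (length 4)
Number of 2-grams = length - 2 + 1 = 4 - 2 + 1
= 3


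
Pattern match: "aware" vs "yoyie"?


Pattern of "aware": [0, 1, 0, 2, 3]
Pattern of "yoyie": [0, 1, 0, 2, 3]
Patterns match
Same pattern = Yes


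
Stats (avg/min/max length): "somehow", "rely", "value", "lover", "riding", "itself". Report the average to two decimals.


Lengths: "somehow"=7, "rely"=4, "value"=5, "lover"=5, "riding"=6, "itself"=6
Sum = 33, Count = 6
Average = 33/6 = 5.50
= avg=5.50, min=4, max=7


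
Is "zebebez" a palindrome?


Word: "zebebez"
Reversed: "zebebez"
Forward == Backward? zebebez == zebebez
Palindrome = Yes


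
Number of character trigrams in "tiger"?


Word: "tiger" (length 5)
Number of 3-grams = length - 3 + 1 = 5 - 3 + 1
= 3


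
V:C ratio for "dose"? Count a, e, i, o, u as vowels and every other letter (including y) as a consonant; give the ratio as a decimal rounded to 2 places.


Word: "dose"
Vowels (a,e,i,o,u): 2
Consonants: 2
Ratio = 2/2
= 1.00


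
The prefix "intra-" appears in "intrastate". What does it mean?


Prefix: intra-
As in: intrastate -> intra- + state
Meaning = within


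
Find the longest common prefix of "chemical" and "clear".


Word 1: "chemical"
Word 2: "clear"
Comparing from start:
  Pos 0: 'c' == 'c'
  Pos 1: 'h' != 'l' (stop)
LCP = "c" (length 1)


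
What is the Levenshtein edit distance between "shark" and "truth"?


Word 1: "shark" (length 5)
Word 2: "truth" (length 5)
One optimal edit sequence (insert/delete/substitute each cost 1):
  1. substitute 's' -> 't'  (+1)
  2. substitute 'h' -> 'r'  (+1)
  3. substitute 'a' -> 'u'  (+1)
  4. substitute 'r' -> 't'  (+1)
  5. substitute 'k' -> 'h'  (+1)
Total edit operations: 5
Edit distance = 5


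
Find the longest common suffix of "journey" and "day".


Word 1: "journey"
Word 2: "day"
Comparing from end:
  Pos -1: 'y' == 'y'
  Pos -2: 'e' != 'a' (stop)
LCS = "y" (length 1)


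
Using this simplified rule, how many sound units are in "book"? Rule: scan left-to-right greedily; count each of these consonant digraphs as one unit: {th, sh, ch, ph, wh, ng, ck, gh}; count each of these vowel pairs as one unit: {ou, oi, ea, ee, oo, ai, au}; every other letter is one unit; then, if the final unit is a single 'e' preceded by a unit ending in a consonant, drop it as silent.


Word: "book" (4 letters)
Left-to-right scan:
  [1] 'b' (letter)
  [2] 'oo' (vowel-pair)
  [3] 'k' (letter)
Units from scan: 3
Sound units = 3 units


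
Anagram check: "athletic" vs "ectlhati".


Word 1: "athletic" → sorted: acehiltt
Word 2: "ectlhati" → sorted: acehiltt
Same letters? acehiltt == acehiltt
Anagram = Yes


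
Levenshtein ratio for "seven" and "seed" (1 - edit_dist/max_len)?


Word 1: "seven" (length 5)
Word 2: "seed" (length 4)
One optimal edit sequence:
  1. keep 's'
  2. keep 'e'
  3. delete 'v'  (+1)
  4. keep 'e'
  5. substitute 'n' -> 'd'  (+1)
Edit distance = 2
Max length = max(5, 4) = 5
Similarity = 1 - 2/5
= 0.6000


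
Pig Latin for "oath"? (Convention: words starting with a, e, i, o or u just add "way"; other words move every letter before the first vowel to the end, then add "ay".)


Word: "oath"
Starts with vowel → add 'way'
Pig Latin = "oathway"


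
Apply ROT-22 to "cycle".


Word: "cycle"
Shift: 22
Each letter → (letter + shift) mod 26:
  'c' (2) + 22 = 24 → 'y'
  'y' (24) + 22 = 20 → 'u'
  'c' (2) + 22 = 24 → 'y'
  'l' (11) + 22 = 7 → 'h'
  'e' (4) + 22 = 0 → 'a'
Result = "yuyha"


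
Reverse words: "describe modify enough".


Original: "describe modify enough"
Words (1..n): describe | modify | enough
Reversed (n..1): enough | modify | describe
Result = "enough modify describe"


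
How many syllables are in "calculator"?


Word: "calculator"
Syllable breakdown: cal · cu · la · tor
Counting: 4 parts
= 4 syllables


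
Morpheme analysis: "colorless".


Word: "colorless"
Morphemes: color / -less
Each morpheme carries meaning
= 2 morphemes


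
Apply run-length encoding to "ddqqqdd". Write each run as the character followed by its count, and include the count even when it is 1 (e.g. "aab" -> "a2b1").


String: "ddqqqdd"
Scanning for consecutive runs:
  'd' x 2
  'q' x 3
  'd' x 2
RLE = "d2q3d2"


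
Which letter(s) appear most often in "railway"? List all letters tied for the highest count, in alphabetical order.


Word: "railway"
Letter counts:
  'a': 2
  'i': 1
  'l': 1
  'r': 1
  'w': 1
  'y': 1
Maximum count = 2
Most frequent = 'a' (2 times each)


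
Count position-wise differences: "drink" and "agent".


Comparing character by character (same length = 5):
  Pos 0: 'd' vs 'a' !=
  Pos 1: 'r' vs 'g' !=
  Pos 2: 'i' vs 'e' !=
  Pos 3: 'n' vs 'n' =
  Pos 4: 'k' vs 't' !=
Hamming distance = 4


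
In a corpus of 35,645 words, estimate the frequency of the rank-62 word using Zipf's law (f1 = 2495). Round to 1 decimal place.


Zipf's law: f(r) = f(1) / r
f(1) = 2495
f(62) = 2495 / 62
= 40.2 occurrences


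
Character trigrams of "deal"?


Word: "deal" (length 4)
Number of trigrams = 4 - 3 + 1 = 2
  Position 0: "dea"
  Position 1: "eal"
Trigrams = "dea", "eal"


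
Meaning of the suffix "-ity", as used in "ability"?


Suffix: -ity
Example: ability (able + -ity, with a spelling change)
Meaning = quality of


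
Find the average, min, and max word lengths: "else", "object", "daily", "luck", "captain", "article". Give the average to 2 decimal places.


Lengths: "else"=4, "object"=6, "daily"=5, "luck"=4, "captain"=7, "article"=7
Sum = 33, Count = 6
Average = 33/6 = 5.50
= avg=5.50, min=4, max=7


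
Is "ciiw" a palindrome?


Word: "ciiw"
Reversed: "wiic"
Forward == Backward? ciiw != wiic
Palindrome = No


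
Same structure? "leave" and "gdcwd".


Pattern of "leave": [0, 1, 2, 3, 1]
Pattern of "gdcwd": [0, 1, 2, 3, 1]
Patterns match
Same pattern = Yes


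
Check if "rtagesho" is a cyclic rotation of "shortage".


Word: "shortage", Candidate: "rtagesho"
Method: check if candidate is substring of word+word
"shortageshortage" contains "rtagesho"? Yes
Is rotation = Yes


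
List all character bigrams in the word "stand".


Word: "stand" (length 5)
Number of bigrams = 5 - 2 + 1 = 4
  Position 0: "st"
  Position 1: "ta"
  Position 2: "an"
  Position 3: "nd"
Bigrams = "st", "ta", "an", "nd"


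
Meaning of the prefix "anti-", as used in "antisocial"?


Prefix: anti-
Example: antisocial (anti- + social)
Meaning = against


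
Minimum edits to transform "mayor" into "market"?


Word 1: "mayor" (length 5)
Word 2: "market" (length 6)
One optimal edit sequence (insert/delete/substitute each cost 1):
  1. keep 'm'
  2. keep 'a'
  3. insert 'r'  (+1)
  4. substitute 'y' -> 'k'  (+1)
  5. substitute 'o' -> 'e'  (+1)
  6. substitute 'r' -> 't'  (+1)
Total edit operations: 4
Edit distance = 4


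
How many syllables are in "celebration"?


Word: "celebration"
Syllable breakdown: cel / e / bra / tion
Counting: 4 parts
= 4 syllables


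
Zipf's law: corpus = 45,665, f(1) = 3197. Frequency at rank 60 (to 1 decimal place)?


Zipf's law: f(r) = f(1) / r
f(1) = 3197
f(60) = 3197 / 60
= 53.3 occurrences


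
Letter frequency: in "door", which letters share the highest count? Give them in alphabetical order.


Word: "door"
Letter counts:
  'd': 1
  'o': 2
  'r': 1
Maximum count = 2
Most frequent = 'o' (2 times each)


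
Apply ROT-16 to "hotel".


Word: "hotel"
Shift: 16
Each letter → (letter + shift) mod 26:
  'h' (7) + 16 = 23 → 'x'
  'o' (14) + 16 = 4 → 'e'
  't' (19) + 16 = 9 → 'j'
  'e' (4) + 16 = 20 → 'u'
  'l' (11) + 16 = 1 → 'b'
Result = "xejub"


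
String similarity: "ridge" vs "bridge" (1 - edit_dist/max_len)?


Word 1: "ridge" (length 5)
Word 2: "bridge" (length 6)
One optimal edit sequence:
  1. insert 'b'  (+1)
  2. keep 'r'
  3. keep 'i'
  4. keep 'd'
  5. keep 'g'
  6. keep 'e'
Edit distance = 1
Max length = max(5, 6) = 6
Similarity = 1 - 1/6
= 0.8333


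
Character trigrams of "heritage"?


Word: "heritage" (length 8)
Number of trigrams = 8 - 3 + 1 = 6
  Position 0: "her"
  Position 1: "eri"
  Position 2: "rit"
  Position 3: "ita"
  Position 4: "tag"
  Position 5: "age"
Trigrams = "her", "eri", "rit", "ita", "tag", "age"


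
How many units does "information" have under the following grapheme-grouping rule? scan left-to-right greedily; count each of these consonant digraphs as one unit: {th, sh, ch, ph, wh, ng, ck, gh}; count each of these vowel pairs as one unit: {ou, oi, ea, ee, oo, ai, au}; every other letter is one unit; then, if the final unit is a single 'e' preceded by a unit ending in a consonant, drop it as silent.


Word: "information" (11 letters)
Left-to-right scan:
  (1) 'i' (letter)
  (2) 'n' (letter)
  (3) 'f' (letter)
  (4) 'o' (letter)
  (5) 'r' (letter)
  (6) 'm' (letter)
  (7) 'a' (letter)
  (8) 't' (letter)
  (9) 'i' (letter)
  (10) 'o' (letter)
  (11) 'n' (letter)
Units from scan: 11
Sound units = 11 units


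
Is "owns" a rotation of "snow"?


Word: "snow", Candidate: "owns"
Method: check if candidate is substring of word+word
"snowsnow" contains "owns"? No
Is rotation = No


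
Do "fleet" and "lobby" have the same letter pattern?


Pattern of "fleet": [0, 1, 2, 2, 3]
Pattern of "lobby": [0, 1, 2, 2, 3]
Patterns match
Same pattern = Yes


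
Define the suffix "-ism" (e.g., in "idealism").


Suffix: -ism
As in: idealism -> ideal + -ism
Meaning = belief / practice


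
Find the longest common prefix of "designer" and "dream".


Word 1: "designer"
Word 2: "dream"
Comparing from start:
  Pos 0: 'd' == 'd'
  Pos 1: 'e' != 'r' (stop)
LCP = "d" (length 1)


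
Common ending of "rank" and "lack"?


Word 1: "rank"
Word 2: "lack"
Comparing from end:
  Pos -1: 'k' == 'k'
  Pos -2: 'n' != 'c' (stop)
LCS = "k" (length 1)


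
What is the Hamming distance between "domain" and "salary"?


Comparing character by character (same length = 6):
  Pos 0: 'd' vs 's' !=
  Pos 1: 'o' vs 'a' !=
  Pos 2: 'm' vs 'l' !=
  Pos 3: 'a' vs 'a' =
  Pos 4: 'i' vs 'r' !=
  Pos 5: 'n' vs 'y' !=
Hamming distance = 5


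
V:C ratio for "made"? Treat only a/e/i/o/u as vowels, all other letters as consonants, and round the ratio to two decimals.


Word: "made"
Vowels (a,e,i,o,u): 2
Consonants: 2
Ratio = 2/2
= 1.00


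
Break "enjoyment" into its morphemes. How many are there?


Word: "enjoyment"
Morphemes: en- + joy + -ment
Each morpheme carries meaning
= 3 morphemes


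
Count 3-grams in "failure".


Word: "failure" (length 7)
Number of 3-grams = length - 3 + 1 = 7 - 3 + 1
= 5


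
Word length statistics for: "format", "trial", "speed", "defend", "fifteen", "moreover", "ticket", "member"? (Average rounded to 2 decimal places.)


Lengths: "format"=6, "trial"=5, "speed"=5, "defend"=6, "fifteen"=7, "moreover"=8, "ticket"=6, "member"=6
Sum = 49, Count = 8
Average = 49/8 = 6.13
= avg=6.13, min=5, max=8


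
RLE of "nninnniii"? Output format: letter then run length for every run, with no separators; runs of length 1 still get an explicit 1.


String: "nninnniii"
Scanning for consecutive runs:
  'n' x 2
  'i' x 1
  'n' x 3
  'i' x 3
RLE = "n2i1n3i3"


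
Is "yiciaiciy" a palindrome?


Word: "yiciaiciy"
Reversed: "yiciaiciy"
Forward == Backward? yiciaiciy == yiciaiciy
Palindrome = Yes


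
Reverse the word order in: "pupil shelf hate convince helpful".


Original: "pupil shelf hate convince helpful"
Words (1..n): pupil | shelf | hate | convince | helpful
Reversed (n..1): helpful | convince | hate | shelf | pupil
Result = "helpful convince hate shelf pupil"


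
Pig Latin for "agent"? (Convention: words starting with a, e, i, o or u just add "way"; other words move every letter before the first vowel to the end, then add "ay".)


Word: "agent"
Starts with vowel → add 'way'
Pig Latin = "agentway"


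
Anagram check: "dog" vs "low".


Word 1: "dog" → sorted: dgo
Word 2: "low" → sorted: low
Same letters? dgo != low
Anagram = No


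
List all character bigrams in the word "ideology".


Word: "ideology" (length 8)
Number of bigrams = 8 - 2 + 1 = 7
  Position 0: "id"
  Position 1: "de"
  Position 2: "eo"
  Position 3: "ol"
  Position 4: "lo"
  Position 5: "og"
  Position 6: "gy"
Bigrams = "id", "de", "eo", "ol", "lo", "og", "gy"


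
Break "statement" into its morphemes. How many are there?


Word: "statement"
Morphemes: state | -ment
Each morpheme carries meaning
= 2 morphemes


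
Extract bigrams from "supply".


Word: "supply" (length 6)
Number of bigrams = 6 - 2 + 1 = 5
  Position 0: "su"
  Position 1: "up"
  Position 2: "pp"
  Position 3: "pl"
  Position 4: "ly"
Bigrams = "su", "up", "pp", "pl", "ly"


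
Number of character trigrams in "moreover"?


Word: "moreover" (length 8)
Number of 3-grams = length - 3 + 1 = 8 - 3 + 1
= 6


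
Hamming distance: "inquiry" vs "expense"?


Comparing character by character (same length = 7):
  Pos 0: 'i' vs 'e' !=
  Pos 1: 'n' vs 'x' !=
  Pos 2: 'q' vs 'p' !=
  Pos 3: 'u' vs 'e' !=
  Pos 4: 'i' vs 'n' !=
  Pos 5: 'r' vs 's' !=
  Pos 6: 'y' vs 'e' !=
Hamming distance = 7


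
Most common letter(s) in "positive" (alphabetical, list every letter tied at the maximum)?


Word: "positive"
Letter counts:
  'e': 1
  'i': 2
  'o': 1
  'p': 1
  's': 1
  't': 1
  'v': 1
Maximum count = 2
Most frequent = 'i' (2 times each)


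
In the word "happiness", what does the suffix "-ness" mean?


Suffix: -ness
Example: happiness = happy + -ness, with a spelling change
Meaning = state of being


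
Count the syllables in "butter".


Word: "butter"
Syllable breakdown: but-ter
Counting: 2 parts
= 2 syllables


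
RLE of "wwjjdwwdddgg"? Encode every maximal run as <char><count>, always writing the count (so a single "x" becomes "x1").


String: "wwjjdwwdddgg"
Scanning for consecutive runs:
  'w' x 2
  'j' x 2
  'd' x 1
  'w' x 2
  'd' x 3
  'g' x 2
RLE = "w2j2d1w2d3g2"


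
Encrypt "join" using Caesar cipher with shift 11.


Word: "join"
Shift: 11
Each letter → (letter + shift) mod 26:
  'j' (9) + 11 = 20 → 'u'
  'o' (14) + 11 = 25 → 'z'
  'i' (8) + 11 = 19 → 't'
  'n' (13) + 11 = 24 → 'y'
Result = "uzty"


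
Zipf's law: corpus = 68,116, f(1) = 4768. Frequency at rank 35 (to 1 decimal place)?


Zipf's law: f(r) = f(1) / r
f(1) = 4768
f(35) = 4768 / 35
= 136.2 occurrences


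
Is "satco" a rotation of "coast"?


Word: "coast", Candidate: "satco"
Method: check if candidate is substring of word+word
"coastcoast" contains "satco"? No
Is rotation = No


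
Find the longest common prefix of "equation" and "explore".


Word 1: "equation"
Word 2: "explore"
Comparing from start:
  Pos 0: 'e' == 'e'
  Pos 1: 'q' != 'x' (stop)
LCP = "e" (length 1)


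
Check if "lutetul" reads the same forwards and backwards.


Word: "lutetul"
Reversed: "lutetul"
Forward == Backward? lutetul == lutetul
Palindrome = Yes


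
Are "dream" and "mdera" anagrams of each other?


Word 1: "dream" → sorted: ademr
Word 2: "mdera" → sorted: ademr
Same letters? ademr == ademr
Anagram = Yes


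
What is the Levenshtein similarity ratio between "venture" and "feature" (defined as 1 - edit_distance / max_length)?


Word 1: "venture" (length 7)
Word 2: "feature" (length 7)
One optimal edit sequence:
  1. substitute 'v' -> 'f'  (+1)
  2. keep 'e'
  3. substitute 'n' -> 'a'  (+1)
  4. keep 't'
  5. keep 'u'
  6. keep 'r'
  7. keep 'e'
Edit distance = 2
Max length = max(7, 7) = 7
Similarity = 1 - 2/7
= 0.7143


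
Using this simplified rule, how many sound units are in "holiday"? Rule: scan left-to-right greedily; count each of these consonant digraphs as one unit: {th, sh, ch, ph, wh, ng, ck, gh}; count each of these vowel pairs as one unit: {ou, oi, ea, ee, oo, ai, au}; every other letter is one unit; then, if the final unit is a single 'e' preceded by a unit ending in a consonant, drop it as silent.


Word: "holiday" (7 letters)
Left-to-right scan:
  (1) 'h' (letter)
  (2) 'o' (letter)
  (3) 'l' (letter)
  (4) 'i' (letter)
  (5) 'd' (letter)
  (6) 'a' (letter)
  (7) 'y' (letter)
Units from scan: 7
Sound units = 7 units


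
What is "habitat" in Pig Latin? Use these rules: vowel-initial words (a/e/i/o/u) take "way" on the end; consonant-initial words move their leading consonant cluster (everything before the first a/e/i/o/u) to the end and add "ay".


Word: "habitat"
Starts with consonant(s) → move to end, add 'ay'
Consonant cluster: "h"
Pig Latin = "abitathay"


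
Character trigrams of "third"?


Word: "third" (length 5)
Number of trigrams = 5 - 3 + 1 = 3
  Position 0: "thi"
  Position 1: "hir"
  Position 2: "ird"
Trigrams = "thi", "hir", "ird"


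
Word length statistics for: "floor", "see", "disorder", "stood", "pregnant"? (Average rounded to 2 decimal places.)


Lengths: "floor"=5, "see"=3, "disorder"=8, "stood"=5, "pregnant"=8
Sum = 29, Count = 5
Average = 29/5 = 5.80
= avg=5.80, min=3, max=8


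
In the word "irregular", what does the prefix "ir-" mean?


Prefix: ir-
Example: irregular (ir- + regular)
Meaning = not


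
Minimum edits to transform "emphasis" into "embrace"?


Word 1: "emphasis" (length 8)
Word 2: "embrace" (length 7)
One optimal edit sequence (insert/delete/substitute each cost 1):
  1. keep 'e'
  2. keep 'm'
  3. substitute 'p' -> 'b'  (+1)
  4. substitute 'h' -> 'r'  (+1)
  5. keep 'a'
  6. delete 's'  (+1)
  7. substitute 'i' -> 'c'  (+1)
  8. substitute 's' -> 'e'  (+1)
Total edit operations: 5
Edit distance = 5


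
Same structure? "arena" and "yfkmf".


Pattern of "arena": [0, 1, 2, 3, 0]
Pattern of "yfkmf": [0, 1, 2, 3, 1]
Patterns do not match
Same pattern = No


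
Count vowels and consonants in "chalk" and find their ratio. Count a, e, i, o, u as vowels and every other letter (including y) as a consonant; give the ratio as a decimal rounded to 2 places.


Word: "chalk"
Vowels (a,e,i,o,u): 1
Consonants: 4
Ratio = 1/4
= 0.25


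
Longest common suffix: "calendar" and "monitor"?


Word 1: "calendar"
Word 2: "monitor"
Comparing from end:
  Pos -1: 'r' == 'r'
  Pos -2: 'a' != 'o' (stop)
LCS = "r" (length 1)


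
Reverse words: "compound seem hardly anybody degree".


Original: "compound seem hardly anybody degree"
Words (1..n): compound | seem | hardly | anybody | degree
Reversed (n..1): degree | anybody | hardly | seem | compound
Result = "degree anybody hardly seem compound"


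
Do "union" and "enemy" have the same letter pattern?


Pattern of "union": [0, 1, 2, 3, 1]
Pattern of "enemy": [0, 1, 0, 2, 3]
Patterns do not match
Same pattern = No


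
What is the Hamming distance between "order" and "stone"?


Comparing character by character (same length = 5):
  Pos 0: 'o' vs 's' !=
  Pos 1: 'r' vs 't' !=
  Pos 2: 'd' vs 'o' !=
  Pos 3: 'e' vs 'n' !=
  Pos 4: 'r' vs 'e' !=
Hamming distance = 5


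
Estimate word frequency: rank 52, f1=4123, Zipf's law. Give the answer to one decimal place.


Zipf's law: f(r) = f(1) / r
f(1) = 4123
f(52) = 4123 / 52
= 79.3 occurrences


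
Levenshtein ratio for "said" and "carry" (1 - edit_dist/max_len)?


Word 1: "said" (length 4)
Word 2: "carry" (length 5)
One optimal edit sequence:
  1. substitute 's' -> 'c'  (+1)
  2. keep 'a'
  3. insert 'r'  (+1)
  4. substitute 'i' -> 'r'  (+1)
  5. substitute 'd' -> 'y'  (+1)
Edit distance = 4
Max length = max(4, 5) = 5
Similarity = 1 - 4/5
= 0.2000


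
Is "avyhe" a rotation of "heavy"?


Word: "heavy", Candidate: "avyhe"
Method: check if candidate is substring of word+word
"heavyheavy" contains "avyhe"? Yes
Is rotation = Yes


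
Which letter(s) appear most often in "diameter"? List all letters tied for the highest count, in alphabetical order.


Word: "diameter"
Letter counts:
  'a': 1
  'd': 1
  'e': 2
  'i': 1
  'm': 1
  'r': 1
  't': 1
Maximum count = 2
Most frequent = 'e' (2 times each)


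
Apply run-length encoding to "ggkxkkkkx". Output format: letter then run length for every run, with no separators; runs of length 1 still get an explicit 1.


String: "ggkxkkkkx"
Scanning for consecutive runs:
  'g' x 2
  'k' x 1
  'x' x 1
  'k' x 4
  'x' x 1
RLE = "g2k1x1k4x1"


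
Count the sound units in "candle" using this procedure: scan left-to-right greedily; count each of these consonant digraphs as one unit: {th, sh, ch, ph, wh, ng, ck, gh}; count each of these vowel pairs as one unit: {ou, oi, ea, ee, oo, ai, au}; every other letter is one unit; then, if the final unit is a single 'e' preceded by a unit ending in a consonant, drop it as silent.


Word: "candle" (6 letters)
Left-to-right scan:
  (1) 'c' (letter)
  (2) 'a' (letter)
  (3) 'n' (letter)
  (4) 'd' (letter)
  (5) 'l' (letter)
  (6) 'e' (letter)
Units from scan: 6
Final unit is 'e' after a consonant -> drop as silent (-1)
Sound units = 5 units


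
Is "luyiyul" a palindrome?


Word: "luyiyul"
Reversed: "luyiyul"
Forward == Backward? luyiyul == luyiyul
Palindrome = Yes


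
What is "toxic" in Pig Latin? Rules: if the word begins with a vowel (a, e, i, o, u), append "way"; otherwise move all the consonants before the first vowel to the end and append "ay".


Word: "toxic"
Starts with consonant(s) → move to end, add 'ay'
Consonant cluster: "t"
Pig Latin = "oxictay"


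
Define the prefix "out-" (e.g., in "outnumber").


Prefix: out-
Example: outnumber = out- + number
Meaning = surpass


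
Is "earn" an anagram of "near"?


Word 1: "near" → sorted: aenr
Word 2: "earn" → sorted: aenr
Same letters? aenr == aenr
Anagram = Yes


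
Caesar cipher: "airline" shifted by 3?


Word: "airline"
Shift: 3
Each letter → (letter + shift) mod 26:
  'a' (0) + 3 = 3 → 'd'
  'i' (8) + 3 = 11 → 'l'
  'r' (17) + 3 = 20 → 'u'
  'l' (11) + 3 = 14 → 'o'
  'i' (8) + 3 = 11 → 'l'
  'n' (13) + 3 = 16 → 'q'
  'e' (4) + 3 = 7 → 'h'
Result = "dluolqh"


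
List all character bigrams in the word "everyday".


Word: "everyday" (length 8)
Number of bigrams = 8 - 2 + 1 = 7
  Position 0: "ev"
  Position 1: "ve"
  Position 2: "er"
  Position 3: "ry"
  Position 4: "yd"
  Position 5: "da"
  Position 6: "ay"
Bigrams = "ev", "ve", "er", "ry", "yd", "da", "ay"


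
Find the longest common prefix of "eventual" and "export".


Word 1: "eventual"
Word 2: "export"
Comparing from start:
  Pos 0: 'e' == 'e'
  Pos 1: 'v' != 'x' (stop)
LCP = "e" (length 1)


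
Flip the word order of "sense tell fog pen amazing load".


Original: "sense tell fog pen amazing load"
Words (1..n): sense | tell | fog | pen | amazing | load
Reversed (n..1): load | amazing | pen | fog | tell | sense
Result = "load amazing pen fog tell sense"


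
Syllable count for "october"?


Word: "october"
Syllable breakdown: oc-to-ber
Counting: 3 parts
= 3 syllables


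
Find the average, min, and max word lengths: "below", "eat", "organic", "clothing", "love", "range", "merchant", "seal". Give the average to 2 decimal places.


Lengths: "below"=5, "eat"=3, "organic"=7, "clothing"=8, "love"=4, "range"=5, "merchant"=8, "seal"=4
Sum = 44, Count = 8
Average = 44/8 = 5.50
= avg=5.50, min=3, max=8


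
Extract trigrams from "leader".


Word: "leader" (length 6)
Number of trigrams = 6 - 3 + 1 = 4
  Position 0: "lea"
  Position 1: "ead"
  Position 2: "ade"
  Position 3: "der"
Trigrams = "lea", "ead", "ade", "der"


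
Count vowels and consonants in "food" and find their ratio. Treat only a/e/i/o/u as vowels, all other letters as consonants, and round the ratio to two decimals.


Word: "food"
Vowels (a,e,i,o,u): 2
Consonants: 2
Ratio = 2/2
= 1.00


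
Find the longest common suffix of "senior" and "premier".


Word 1: "senior"
Word 2: "premier"
Comparing from end:
  Pos -1: 'r' == 'r'
  Pos -2: 'o' != 'e' (stop)
LCS = "r" (length 1)


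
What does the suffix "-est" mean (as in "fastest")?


Suffix: -est
Example: fastest (fast + -est)
Meaning = most


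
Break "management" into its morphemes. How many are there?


Word: "management"
Morphemes: manage / -ment
Each morpheme carries meaning
= 2 morphemes


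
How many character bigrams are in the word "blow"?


Word: "blow" (length 4)
Number of 2-grams = length - 2 + 1 = 4 - 2 + 1
= 3


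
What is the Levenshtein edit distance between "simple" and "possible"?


Word 1: "simple" (length 6)
Word 2: "possible" (length 8)
One optimal edit sequence (insert/delete/substitute each cost 1):
  1. insert 'p'  (+1)
  2. insert 'o'  (+1)
  3. keep 's'
  4. substitute 'i' -> 's'  (+1)
  5. substitute 'm' -> 'i'  (+1)
  6. substitute 'p' -> 'b'  (+1)
  7. keep 'l'
  8. keep 'e'
Total edit operations: 5
Edit distance = 5


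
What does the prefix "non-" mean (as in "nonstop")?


Prefix: non-
Example: nonstop (non- + stop)
Meaning = not


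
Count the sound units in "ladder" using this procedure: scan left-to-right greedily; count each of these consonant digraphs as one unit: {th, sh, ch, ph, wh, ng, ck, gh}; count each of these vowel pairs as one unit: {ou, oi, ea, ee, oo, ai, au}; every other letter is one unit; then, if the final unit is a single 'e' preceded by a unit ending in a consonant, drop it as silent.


Word: "ladder" (6 letters)
Left-to-right scan:
  [1] 'l' (letter)
  [2] 'a' (letter)
  [3] 'd' (letter)
  [4] 'd' (letter)
  [5] 'e' (letter)
  [6] 'r' (letter)
Units from scan: 6
Sound units = 6 units


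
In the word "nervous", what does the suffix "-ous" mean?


Suffix: -ous
Example: nervous (nerve + -ous, with a spelling change)
Meaning = having quality of


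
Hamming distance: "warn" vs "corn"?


Comparing character by character (same length = 4):
  Pos 0: 'w' vs 'c' !=
  Pos 1: 'a' vs 'o' !=
  Pos 2: 'r' vs 'r' =
  Pos 3: 'n' vs 'n' =
Hamming distance = 2


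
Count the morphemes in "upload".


Word: "upload"
Morphemes: up- + load
Each morpheme carries meaning
= 2 morphemes


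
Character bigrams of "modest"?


Word: "modest" (length 6)
Number of bigrams = 6 - 2 + 1 = 5
  Position 0: "mo"
  Position 1: "od"
  Position 2: "de"
  Position 3: "es"
  Position 4: "st"
Bigrams = "mo", "od", "de", "es", "st"


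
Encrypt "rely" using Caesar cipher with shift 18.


Word: "rely"
Shift: 18
Each letter → (letter + shift) mod 26:
  'r' (17) + 18 = 9 → 'j'
  'e' (4) + 18 = 22 → 'w'
  'l' (11) + 18 = 3 → 'd'
  'y' (24) + 18 = 16 → 'q'
Result = "jwdq"


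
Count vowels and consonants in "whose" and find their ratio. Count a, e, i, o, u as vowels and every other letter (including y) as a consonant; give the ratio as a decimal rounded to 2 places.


Word: "whose"
Vowels (a,e,i,o,u): 2
Consonants: 3
Ratio = 2/3
= 0.67


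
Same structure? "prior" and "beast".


Pattern of "prior": [0, 1, 2, 3, 1]
Pattern of "beast": [0, 1, 2, 3, 4]
Patterns do not match
Same pattern = No


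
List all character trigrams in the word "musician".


Word: "musician" (length 8)
Number of trigrams = 8 - 3 + 1 = 6
  Position 0: "mus"
  Position 1: "usi"
  Position 2: "sic"
  Position 3: "ici"
  Position 4: "cia"
  Position 5: "ian"
Trigrams = "mus", "usi", "sic", "ici", "cia", "ian"


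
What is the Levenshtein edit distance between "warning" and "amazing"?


Word 1: "warning" (length 7)
Word 2: "amazing" (length 7)
One optimal edit sequence (insert/delete/substitute each cost 1):
  1. substitute 'w' -> 'a'  (+1)
  2. substitute 'a' -> 'm'  (+1)
  3. substitute 'r' -> 'a'  (+1)
  4. substitute 'n' -> 'z'  (+1)
  5. keep 'i'
  6. keep 'n'
  7. keep 'g'
Total edit operations: 4
Edit distance = 4


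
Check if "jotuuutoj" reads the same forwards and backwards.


Word: "jotuuutoj"
Reversed: "jotuuutoj"
Forward == Backward? jotuuutoj == jotuuutoj
Palindrome = Yes


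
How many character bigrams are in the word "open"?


Word: "open" (length 4)
Number of 2-grams = length - 2 + 1 = 4 - 2 + 1
= 3


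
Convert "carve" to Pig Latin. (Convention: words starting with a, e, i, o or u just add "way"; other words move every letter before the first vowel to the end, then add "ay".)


Word: "carve"
Starts with consonant(s) → move to end, add 'ay'
Consonant cluster: "c"
Pig Latin = "arvecay"


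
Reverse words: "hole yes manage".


Original: "hole yes manage"
Words (1..n): hole | yes | manage
Reversed (n..1): manage | yes | hole
Result = "manage yes hole"


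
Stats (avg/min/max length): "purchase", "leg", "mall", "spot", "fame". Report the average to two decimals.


Lengths: "purchase"=8, "leg"=3, "mall"=4, "spot"=4, "fame"=4
Sum = 23, Count = 5
Average = 23/5 = 4.60
= avg=4.60, min=3, max=8


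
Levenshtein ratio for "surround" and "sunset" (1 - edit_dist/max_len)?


Word 1: "surround" (length 8)
Word 2: "sunset" (length 6)
One optimal edit sequence:
  1. keep 's'
  2. keep 'u'
  3. delete 'r'  (+1)
  4. delete 'r'  (+1)
  5. substitute 'o' -> 'n'  (+1)
  6. substitute 'u' -> 's'  (+1)
  7. substitute 'n' -> 'e'  (+1)
  8. substitute 'd' -> 't'  (+1)
Edit distance = 6
Max length = max(8, 6) = 8
Similarity = 1 - 6/8
= 0.2500


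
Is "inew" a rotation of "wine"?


Word: "wine", Candidate: "inew"
Method: check if candidate is substring of word+word
"winewine" contains "inew"? Yes
Is rotation = Yes


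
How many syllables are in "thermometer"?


Word: "thermometer"
Syllable breakdown: ther-mom-e-ter
Counting: 4 parts
= 4 syllables


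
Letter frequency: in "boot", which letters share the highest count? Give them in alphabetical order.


Word: "boot"
Letter counts:
  'b': 1
  'o': 2
  't': 1
Maximum count = 2
Most frequent = 'o' (2 times each)


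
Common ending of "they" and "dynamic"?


Word 1: "they"
Word 2: "dynamic"
Comparing from end:
  Pos -1: 'y' != 'c' (stop)
LCS = "" (length 0)


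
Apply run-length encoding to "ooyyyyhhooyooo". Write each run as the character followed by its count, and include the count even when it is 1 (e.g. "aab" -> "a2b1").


String: "ooyyyyhhooyooo"
Scanning for consecutive runs:
  'o' x 2
  'y' x 4
  'h' x 2
  'o' x 2
  'y' x 1
  'o' x 3
RLE = "o2y4h2o2y1o3"


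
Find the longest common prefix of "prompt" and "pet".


Word 1: "prompt"
Word 2: "pet"
Comparing from start:
  Pos 0: 'p' == 'p'
  Pos 1: 'r' != 'e' (stop)
LCP = "p" (length 1)


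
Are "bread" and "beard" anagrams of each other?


Word 1: "bread" → sorted: abder
Word 2: "beard" → sorted: abder
Same letters? abder == abder
Anagram = Yes


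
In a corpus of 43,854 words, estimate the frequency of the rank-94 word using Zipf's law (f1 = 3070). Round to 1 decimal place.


Zipf's law: f(r) = f(1) / r
f(1) = 3070
f(94) = 3070 / 94
= 32.7 occurrences


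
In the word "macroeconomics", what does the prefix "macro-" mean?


Prefix: macro-
Example: macroeconomics (macro- + economics)
Meaning = large


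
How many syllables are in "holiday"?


Word: "holiday"
Syllable breakdown: hol-i-day
Counting: 3 parts
= 3 syllables


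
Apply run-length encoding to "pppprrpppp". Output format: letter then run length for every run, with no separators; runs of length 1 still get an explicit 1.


String: "pppprrpppp"
Scanning for consecutive runs:
  'p' x 4
  'r' x 2
  'p' x 4
RLE = "p4r2p4"


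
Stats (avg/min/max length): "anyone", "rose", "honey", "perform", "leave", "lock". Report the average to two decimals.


Lengths: "anyone"=6, "rose"=4, "honey"=5, "perform"=7, "leave"=5, "lock"=4
Sum = 31, Count = 6
Average = 31/6 = 5.17
= avg=5.17, min=4, max=7


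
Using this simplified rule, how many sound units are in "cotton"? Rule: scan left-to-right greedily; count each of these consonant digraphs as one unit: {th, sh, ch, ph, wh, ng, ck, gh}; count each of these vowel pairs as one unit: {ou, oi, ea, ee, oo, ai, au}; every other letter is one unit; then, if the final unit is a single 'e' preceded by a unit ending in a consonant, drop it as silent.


Word: "cotton" (6 letters)
Left-to-right scan:
  (1) 'c' (letter)
  (2) 'o' (letter)
  (3) 't' (letter)
  (4) 't' (letter)
  (5) 'o' (letter)
  (6) 'n' (letter)
Units from scan: 6
Sound units = 6 units


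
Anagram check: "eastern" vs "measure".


Word 1: "eastern" → sorted: aeenrst
Word 2: "measure" → sorted: aeemrsu
Same letters? aeenrst != aeemrsu
Anagram = No


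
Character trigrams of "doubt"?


Word: "doubt" (length 5)
Number of trigrams = 5 - 3 + 1 = 3
  Position 0: "dou"
  Position 1: "oub"
  Position 2: "ubt"
Trigrams = "dou", "oub", "ubt"


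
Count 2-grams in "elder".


Word: "elder" (length 5)
Number of 2-grams = length - 2 + 1 = 5 - 2 + 1
= 4


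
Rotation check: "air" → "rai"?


Word: "air", Candidate: "rai"
Method: check if candidate is substring of word+word
"airair" contains "rai"? Yes
Is rotation = Yes


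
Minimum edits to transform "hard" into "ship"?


Word 1: "hard" (length 4)
Word 2: "ship" (length 4)
One optimal edit sequence (insert/delete/substitute each cost 1):
  1. substitute 'h' -> 's'  (+1)
  2. substitute 'a' -> 'h'  (+1)
  3. substitute 'r' -> 'i'  (+1)
  4. substitute 'd' -> 'p'  (+1)
Total edit operations: 4
Edit distance = 4


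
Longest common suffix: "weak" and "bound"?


Word 1: "weak"
Word 2: "bound"
Comparing from end:
  Pos -1: 'k' != 'd' (stop)
LCS = "" (length 0)


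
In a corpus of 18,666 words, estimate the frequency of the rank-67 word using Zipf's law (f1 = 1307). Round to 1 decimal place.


Zipf's law: f(r) = f(1) / r
f(1) = 1307
f(67) = 1307 / 67
= 19.5 occurrences


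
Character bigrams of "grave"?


Word: "grave" (length 5)
Number of bigrams = 5 - 2 + 1 = 4
  Position 0: "gr"
  Position 1: "ra"
  Position 2: "av"
  Position 3: "ve"
Bigrams = "gr", "ra", "av", "ve"


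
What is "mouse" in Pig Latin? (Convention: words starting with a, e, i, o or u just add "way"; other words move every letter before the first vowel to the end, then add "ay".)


Word: "mouse"
Starts with consonant(s) → move to end, add 'ay'
Consonant cluster: "m"
Pig Latin = "ousemay"


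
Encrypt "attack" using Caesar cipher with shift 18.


Word: "attack"
Shift: 18
Each letter → (letter + shift) mod 26:
  'a' (0) + 18 = 18 → 's'
  't' (19) + 18 = 11 → 'l'
  't' (19) + 18 = 11 → 'l'
  'a' (0) + 18 = 18 → 's'
  'c' (2) + 18 = 20 → 'u'
  'k' (10) + 18 = 2 → 'c'
Result = "sllsuc"


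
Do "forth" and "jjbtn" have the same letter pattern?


Pattern of "forth": [0, 1, 2, 3, 4]
Pattern of "jjbtn": [0, 0, 1, 2, 3]
Patterns do not match
Same pattern = No
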